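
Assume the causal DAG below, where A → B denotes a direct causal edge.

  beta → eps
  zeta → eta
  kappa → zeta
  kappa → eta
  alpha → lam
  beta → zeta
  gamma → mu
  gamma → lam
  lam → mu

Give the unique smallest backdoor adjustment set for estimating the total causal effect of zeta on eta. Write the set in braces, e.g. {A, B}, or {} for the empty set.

Variables eligible for adjustment (non-descendants of zeta, excluding zeta and eta): {alpha, beta, eps, gamma, kappa, lam, mu}.
Backdoor paths from zeta to eta:
  P1: zeta <- kappa -> eta
The empty set is not sufficient: P1 (zeta <- kappa -> eta) has no collider blocking it and no conditioned non-collider, so it is open.
Try {kappa}:
  P1: blocked at fork node kappa ∈ conditioning set.
{kappa} contains no descendant of zeta and blocks every backdoor path.
No other singleton works — e.g. {beta} leaves P1 open — so {kappa} is the unique smallest valid adjustment set.

{kappa}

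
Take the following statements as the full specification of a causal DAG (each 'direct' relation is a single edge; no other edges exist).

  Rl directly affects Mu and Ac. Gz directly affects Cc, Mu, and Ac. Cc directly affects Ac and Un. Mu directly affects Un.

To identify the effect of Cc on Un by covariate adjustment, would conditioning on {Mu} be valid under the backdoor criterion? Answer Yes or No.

Yes

Backdoor paths from Cc to Un (paths whose first edge points into Cc):
  P1: Cc <- Gz -> Mu -> Un
  P2: Cc <- Gz -> Ac <- Rl -> Mu -> Un
Condition 1 (no descendant of Cc in the set): holds — descendants of Cc are {Ac, Un}; none are in {Mu}.
Condition 2 (every backdoor path blocked by {Mu}):
  P1: blocked at chain node Mu ∈ conditioning set.
  P2: blocked at collider Ac (neither it nor any descendant is in the conditioning set).
{Mu} satisfies the backdoor criterion.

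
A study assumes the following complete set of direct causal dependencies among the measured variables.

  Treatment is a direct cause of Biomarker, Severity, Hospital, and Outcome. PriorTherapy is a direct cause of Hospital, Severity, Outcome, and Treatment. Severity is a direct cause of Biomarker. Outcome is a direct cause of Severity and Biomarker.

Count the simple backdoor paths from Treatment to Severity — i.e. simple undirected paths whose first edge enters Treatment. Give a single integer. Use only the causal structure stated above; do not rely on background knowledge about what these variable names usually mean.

3

A backdoor path from Treatment to Severity is any simple undirected path whose first edge points into Treatment (i.e. leaves Treatment via a parent).
Parents of Treatment: {PriorTherapy}.
Enumerating:
  P1: Treatment <- PriorTherapy -> Outcome -> Severity
  P2: Treatment <- PriorTherapy -> Outcome -> Biomarker <- Severity
  P3: Treatment <- PriorTherapy -> Severity
That exhausts the simple backdoor paths. Count: 3.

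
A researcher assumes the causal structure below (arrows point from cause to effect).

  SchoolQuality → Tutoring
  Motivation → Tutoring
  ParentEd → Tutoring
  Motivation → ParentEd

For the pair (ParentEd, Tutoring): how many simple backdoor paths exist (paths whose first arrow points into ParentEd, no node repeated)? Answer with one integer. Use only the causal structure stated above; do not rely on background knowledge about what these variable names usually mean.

1

A backdoor path from ParentEd to Tutoring is any simple undirected path whose first edge points into ParentEd (i.e. leaves ParentEd via a parent).
Parents of ParentEd: {Motivation}.
Enumerating:
  P1: ParentEd <- Motivation -> Tutoring
That exhausts the simple backdoor paths. Count: 1.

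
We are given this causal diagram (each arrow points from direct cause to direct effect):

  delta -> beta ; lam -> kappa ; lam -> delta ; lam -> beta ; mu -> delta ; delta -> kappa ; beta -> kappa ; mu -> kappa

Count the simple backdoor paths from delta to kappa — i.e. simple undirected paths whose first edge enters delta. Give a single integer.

A backdoor path from delta to kappa is any simple undirected path whose first edge points into delta (i.e. leaves delta via a parent).
Parents of delta: {lam, mu}.
Enumerating:
  P1: delta <- mu -> kappa
  P2: delta <- lam -> beta -> kappa
  P3: delta <- lam -> kappa
That exhausts the simple backdoor paths. Count: 3.

3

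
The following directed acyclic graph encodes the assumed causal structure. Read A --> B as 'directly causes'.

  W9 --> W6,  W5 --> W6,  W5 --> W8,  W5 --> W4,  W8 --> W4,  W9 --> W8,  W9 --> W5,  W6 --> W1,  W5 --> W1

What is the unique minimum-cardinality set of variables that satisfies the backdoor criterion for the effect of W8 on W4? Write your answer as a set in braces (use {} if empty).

{W5}

Variables eligible for adjustment (non-descendants of W8, excluding W8 and W4): {W1, W5, W6, W9}.
Backdoor paths from W8 to W4:
  P1: W8 <- W9 -> W5 -> W4
  P2: W8 <- W9 -> W6 <- W5 -> W4
  P3: W8 <- W9 -> W6 -> W1 <- W5 -> W4
  P4: W8 <- W5 -> W4
The empty set is not sufficient: P1 (W8 <- W9 -> W5 -> W4) has no collider blocking it and no conditioned non-collider, so it is open.
Try {W5}:
  P1: blocked at chain node W5 ∈ conditioning set.
  P2: blocked at collider W6 (neither it nor any descendant is in the conditioning set).
  P3: blocked at collider W1 (neither it nor any descendant is in the conditioning set).
  P4: blocked at fork node W5 ∈ conditioning set.
{W5} contains no descendant of W8 and blocks every backdoor path.
No other singleton works — e.g. {W9} leaves P4 open — so {W5} is the unique smallest valid adjustment set.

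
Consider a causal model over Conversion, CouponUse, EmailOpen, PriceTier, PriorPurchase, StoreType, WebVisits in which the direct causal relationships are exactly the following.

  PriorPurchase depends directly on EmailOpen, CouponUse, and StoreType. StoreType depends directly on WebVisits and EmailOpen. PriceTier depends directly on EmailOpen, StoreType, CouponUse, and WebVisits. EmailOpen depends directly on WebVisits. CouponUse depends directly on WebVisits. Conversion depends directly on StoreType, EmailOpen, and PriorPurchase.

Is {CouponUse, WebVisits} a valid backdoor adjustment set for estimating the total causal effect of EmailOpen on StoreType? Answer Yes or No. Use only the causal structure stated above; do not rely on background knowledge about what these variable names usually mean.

Yes

Backdoor paths from EmailOpen to StoreType (paths whose first edge points into EmailOpen):
  P1: EmailOpen <- WebVisits -> CouponUse -> PriceTier <- StoreType
  P2: EmailOpen <- WebVisits -> CouponUse -> PriorPurchase <- StoreType
  P3: EmailOpen <- WebVisits -> CouponUse -> PriorPurchase -> Conversion <- StoreType
  P4: EmailOpen <- WebVisits -> StoreType
  P5: EmailOpen <- WebVisits -> PriceTier <- CouponUse -> PriorPurchase <- StoreType
  P6: EmailOpen <- WebVisits -> PriceTier <- CouponUse -> PriorPurchase -> Conversion <- StoreType
  P7: EmailOpen <- WebVisits -> PriceTier <- StoreType
Condition 1 (no descendant of EmailOpen in the set): holds — descendants of EmailOpen are {Conversion, PriceTier, PriorPurchase, StoreType}; none are in {CouponUse, WebVisits}.
Condition 2 (every backdoor path blocked by {CouponUse, WebVisits}):
  P1: blocked at fork node WebVisits ∈ conditioning set.
  P2: blocked at fork node WebVisits ∈ conditioning set.
  P3: blocked at fork node WebVisits ∈ conditioning set.
  P4: blocked at fork node WebVisits ∈ conditioning set.
  P5: blocked at fork node WebVisits ∈ conditioning set.
  P6: blocked at fork node WebVisits ∈ conditioning set.
  P7: blocked at fork node WebVisits ∈ conditioning set.
{CouponUse, WebVisits} satisfies the backdoor criterion.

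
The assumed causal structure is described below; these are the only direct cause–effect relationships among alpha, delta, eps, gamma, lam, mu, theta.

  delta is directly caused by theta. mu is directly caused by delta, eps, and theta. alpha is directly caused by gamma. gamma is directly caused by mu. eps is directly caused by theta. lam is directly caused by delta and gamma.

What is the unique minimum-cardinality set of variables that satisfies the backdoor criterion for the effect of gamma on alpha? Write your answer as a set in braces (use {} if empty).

Variables eligible for adjustment (non-descendants of gamma, excluding gamma and alpha): {delta, eps, mu, theta}.
Backdoor paths from gamma to alpha:
  (none)
With no backdoor paths the empty set already satisfies the criterion, and it is trivially minimal.

{}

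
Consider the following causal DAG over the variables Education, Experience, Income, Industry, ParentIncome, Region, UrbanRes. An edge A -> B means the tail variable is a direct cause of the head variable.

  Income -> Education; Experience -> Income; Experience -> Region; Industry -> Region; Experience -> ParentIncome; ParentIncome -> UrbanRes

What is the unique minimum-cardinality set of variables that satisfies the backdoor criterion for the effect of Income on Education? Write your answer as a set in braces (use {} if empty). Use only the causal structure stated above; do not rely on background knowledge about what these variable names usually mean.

{}

Variables eligible for adjustment (non-descendants of Income, excluding Income and Education): {Experience, Industry, ParentIncome, Region, UrbanRes}.
Backdoor paths from Income to Education:
  (none)
With no backdoor paths the empty set already satisfies the criterion, and it is trivially minimal.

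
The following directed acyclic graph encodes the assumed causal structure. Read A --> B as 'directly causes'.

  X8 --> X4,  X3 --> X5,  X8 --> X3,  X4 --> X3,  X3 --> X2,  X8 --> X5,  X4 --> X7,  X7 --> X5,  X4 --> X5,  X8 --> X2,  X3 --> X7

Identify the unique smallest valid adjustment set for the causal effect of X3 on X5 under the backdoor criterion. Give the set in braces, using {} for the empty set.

Variables eligible for adjustment (non-descendants of X3, excluding X3 and X5): {X4, X8}.
Backdoor paths from X3 to X5:
  P1: X3 <- X8 -> X4 -> X7 -> X5
  P2: X3 <- X8 -> X4 -> X5
  P3: X3 <- X8 -> X5
  P4: X3 <- X4 <- X8 -> X5
  P5: X3 <- X4 -> X7 -> X5
  P6: X3 <- X4 -> X5
The empty set is not sufficient: P1 (X3 <- X8 -> X4 -> X7 -> X5) has no collider blocking it and no conditioned non-collider, so it is open.
Try {X4, X8}:
  P1: blocked at fork node X8 ∈ conditioning set.
  P2: blocked at fork node X8 ∈ conditioning set.
  P3: blocked at fork node X8 ∈ conditioning set.
  P4: blocked at chain node X4 ∈ conditioning set.
  P5: blocked at fork node X4 ∈ conditioning set.
  P6: blocked at fork node X4 ∈ conditioning set.
{X4, X8} contains no descendant of X3 and blocks every backdoor path.
Every element of {X4, X8} is needed (dropping X4 leaves P5 open; dropping X8 leaves P3 open), so no proper subset is valid.
Among all size-2 subsets of the eligible variables, only {X4, X8} blocks every backdoor path, so it is the unique smallest valid adjustment set.

{X4, X8}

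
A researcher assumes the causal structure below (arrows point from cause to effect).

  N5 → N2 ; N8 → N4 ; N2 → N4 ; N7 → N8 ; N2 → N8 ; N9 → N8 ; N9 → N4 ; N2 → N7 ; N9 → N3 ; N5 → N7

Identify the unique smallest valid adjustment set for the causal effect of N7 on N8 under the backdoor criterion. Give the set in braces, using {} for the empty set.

Variables eligible for adjustment (non-descendants of N7, excluding N7 and N8): {N2, N3, N5, N9}.
Backdoor paths from N7 to N8:
  P1: N7 <- N5 -> N2 -> N8
  P2: N7 <- N5 -> N2 -> N4 <- N9 -> N8
  P3: N7 <- N5 -> N2 -> N4 <- N8
  P4: N7 <- N2 -> N8
  P5: N7 <- N2 -> N4 <- N9 -> N8
  P6: N7 <- N2 -> N4 <- N8
The empty set is not sufficient: P1 (N7 <- N5 -> N2 -> N8) has no collider blocking it and no conditioned non-collider, so it is open.
Try {N2}:
  P1: blocked at chain node N2 ∈ conditioning set.
  P2: blocked at chain node N2 ∈ conditioning set.
  P3: blocked at chain node N2 ∈ conditioning set.
  P4: blocked at fork node N2 ∈ conditioning set.
  P5: blocked at fork node N2 ∈ conditioning set.
  P6: blocked at fork node N2 ∈ conditioning set.
{N2} contains no descendant of N7 and blocks every backdoor path.
No other singleton works — e.g. {N5} leaves P4 open — so {N2} is the unique smallest valid adjustment set.

{N2}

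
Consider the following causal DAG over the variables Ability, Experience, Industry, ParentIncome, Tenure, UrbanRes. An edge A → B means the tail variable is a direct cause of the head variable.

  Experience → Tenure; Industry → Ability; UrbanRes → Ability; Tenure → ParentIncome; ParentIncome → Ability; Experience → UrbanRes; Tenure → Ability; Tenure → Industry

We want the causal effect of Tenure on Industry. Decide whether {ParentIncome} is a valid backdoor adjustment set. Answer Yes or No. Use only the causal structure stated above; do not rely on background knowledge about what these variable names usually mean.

Backdoor paths from Tenure to Industry (paths whose first edge points into Tenure):
  P1: Tenure <- Experience -> UrbanRes -> Ability <- Industry
Condition 1 (no descendant of Tenure in the set): FAILS — ParentIncome is a descendant of Tenure.
Condition 2 (every backdoor path blocked by {ParentIncome}):
  P1: blocked at collider Ability (neither it nor any descendant is in the conditioning set).
{ParentIncome} does not satisfy the backdoor criterion.

No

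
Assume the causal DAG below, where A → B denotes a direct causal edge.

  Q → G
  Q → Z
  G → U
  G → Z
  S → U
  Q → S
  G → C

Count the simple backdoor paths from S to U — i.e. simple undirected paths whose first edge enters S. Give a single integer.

2

A backdoor path from S to U is any simple undirected path whose first edge points into S (i.e. leaves S via a parent).
Parents of S: {Q}.
Enumerating:
  P1: S <- Q -> G -> U
  P2: S <- Q -> Z <- G -> U
That exhausts the simple backdoor paths. Count: 2.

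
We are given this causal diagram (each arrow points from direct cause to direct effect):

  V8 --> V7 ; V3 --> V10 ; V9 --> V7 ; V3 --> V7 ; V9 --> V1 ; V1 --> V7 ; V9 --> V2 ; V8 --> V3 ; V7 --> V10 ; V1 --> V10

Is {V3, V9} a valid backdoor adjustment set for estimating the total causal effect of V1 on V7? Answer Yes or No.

Backdoor paths from V1 to V7 (paths whose first edge points into V1):
  P1: V1 <- V9 -> V7
Condition 1 (no descendant of V1 in the set): holds — descendants of V1 are {V10, V7}; none are in {V3, V9}.
Condition 2 (every backdoor path blocked by {V3, V9}):
  P1: blocked at fork node V9 ∈ conditioning set.
{V3, V9} satisfies the backdoor criterion.

Yes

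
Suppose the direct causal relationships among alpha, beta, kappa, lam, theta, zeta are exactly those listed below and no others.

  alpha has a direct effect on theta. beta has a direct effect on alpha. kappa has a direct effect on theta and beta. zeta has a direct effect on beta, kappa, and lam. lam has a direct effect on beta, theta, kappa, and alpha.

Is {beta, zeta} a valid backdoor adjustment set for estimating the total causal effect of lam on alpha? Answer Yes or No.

Backdoor paths from lam to alpha (paths whose first edge points into lam):
  P1: lam <- zeta -> kappa -> beta -> alpha
  P2: lam <- zeta -> kappa -> theta <- alpha
  P3: lam <- zeta -> beta <- kappa -> theta <- alpha
  P4: lam <- zeta -> beta -> alpha
Condition 1 (no descendant of lam in the set): FAILS — beta is a descendant of lam.
Condition 2 (every backdoor path blocked by {beta, zeta}):
  P1: blocked at fork node zeta ∈ conditioning set.
  P2: blocked at fork node zeta ∈ conditioning set.
  P3: blocked at fork node zeta ∈ conditioning set.
  P4: blocked at fork node zeta ∈ conditioning set.
{beta, zeta} does not satisfy the backdoor criterion.

No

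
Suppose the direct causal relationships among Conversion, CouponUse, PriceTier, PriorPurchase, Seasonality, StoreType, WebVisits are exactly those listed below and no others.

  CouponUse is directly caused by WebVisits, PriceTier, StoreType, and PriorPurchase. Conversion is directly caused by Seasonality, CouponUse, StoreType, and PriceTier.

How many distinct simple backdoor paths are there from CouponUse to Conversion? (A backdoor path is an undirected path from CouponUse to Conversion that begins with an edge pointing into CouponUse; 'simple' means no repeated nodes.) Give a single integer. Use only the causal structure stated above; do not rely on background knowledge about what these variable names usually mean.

A backdoor path from CouponUse to Conversion is any simple undirected path whose first edge points into CouponUse (i.e. leaves CouponUse via a parent).
Parents of CouponUse: {PriceTier, PriorPurchase, StoreType, WebVisits}.
Enumerating:
  P1: CouponUse <- StoreType -> Conversion
  P2: CouponUse <- PriceTier -> Conversion
That exhausts the simple backdoor paths. Count: 2.

2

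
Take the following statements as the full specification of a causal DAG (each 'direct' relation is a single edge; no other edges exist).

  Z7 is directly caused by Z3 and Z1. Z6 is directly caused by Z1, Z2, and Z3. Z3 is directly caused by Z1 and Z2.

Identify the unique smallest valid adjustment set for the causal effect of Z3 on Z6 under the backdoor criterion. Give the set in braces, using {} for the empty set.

Variables eligible for adjustment (non-descendants of Z3, excluding Z3 and Z6): {Z1, Z2}.
Backdoor paths from Z3 to Z6:
  P1: Z3 <- Z1 -> Z6
  P2: Z3 <- Z2 -> Z6
The empty set is not sufficient: P1 (Z3 <- Z1 -> Z6) has no collider blocking it and no conditioned non-collider, so it is open.
Try {Z1, Z2}:
  P1: blocked at fork node Z1 ∈ conditioning set.
  P2: blocked at fork node Z2 ∈ conditioning set.
{Z1, Z2} contains no descendant of Z3 and blocks every backdoor path.
Every element of {Z1, Z2} is needed (dropping Z1 leaves P1 open; dropping Z2 leaves P2 open), so no proper subset is valid.
Among all size-2 subsets of the eligible variables, only {Z1, Z2} blocks every backdoor path, so it is the unique smallest valid adjustment set.

{Z1, Z2}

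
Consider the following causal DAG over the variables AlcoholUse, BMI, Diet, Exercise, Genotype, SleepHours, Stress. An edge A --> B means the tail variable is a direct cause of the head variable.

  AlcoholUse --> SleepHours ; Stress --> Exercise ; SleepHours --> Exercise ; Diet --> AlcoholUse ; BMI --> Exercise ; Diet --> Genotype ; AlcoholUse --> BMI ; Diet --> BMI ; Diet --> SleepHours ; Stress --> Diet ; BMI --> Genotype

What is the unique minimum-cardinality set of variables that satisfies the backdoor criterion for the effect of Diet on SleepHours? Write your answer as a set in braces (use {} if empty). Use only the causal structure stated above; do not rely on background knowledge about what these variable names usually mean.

Variables eligible for adjustment (non-descendants of Diet, excluding Diet and SleepHours): {Stress}.
Backdoor paths from Diet to SleepHours:
  P1: Diet <- Stress -> Exercise <- SleepHours
  P2: Diet <- Stress -> Exercise <- BMI <- AlcoholUse -> SleepHours
Each backdoor path contains an unconditioned collider, so every path is already blocked with the empty conditioning set:
  P1: blocked at collider Exercise (neither it nor any descendant is in the conditioning set).
  P2: blocked at collider Exercise (neither it nor any descendant is in the conditioning set).
The empty set is therefore the unique smallest valid set.

{}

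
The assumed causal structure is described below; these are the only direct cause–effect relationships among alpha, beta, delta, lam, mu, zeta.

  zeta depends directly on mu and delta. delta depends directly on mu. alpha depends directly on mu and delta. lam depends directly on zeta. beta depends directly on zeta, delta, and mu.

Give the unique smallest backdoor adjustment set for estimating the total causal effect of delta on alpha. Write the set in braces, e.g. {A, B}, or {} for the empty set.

Variables eligible for adjustment (non-descendants of delta, excluding delta and alpha): {mu}.
Backdoor paths from delta to alpha:
  P1: delta <- mu -> alpha
The empty set is not sufficient: P1 (delta <- mu -> alpha) has no collider blocking it and no conditioned non-collider, so it is open.
Try {mu}:
  P1: blocked at fork node mu ∈ conditioning set.
{mu} contains no descendant of delta and blocks every backdoor path.
{mu} is the unique smallest valid adjustment set.

{mu}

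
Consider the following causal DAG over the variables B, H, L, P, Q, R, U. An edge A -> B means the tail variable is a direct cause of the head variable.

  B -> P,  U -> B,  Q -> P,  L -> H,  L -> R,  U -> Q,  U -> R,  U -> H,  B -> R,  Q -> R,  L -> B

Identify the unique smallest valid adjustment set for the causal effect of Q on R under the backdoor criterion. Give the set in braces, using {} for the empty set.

Variables eligible for adjustment (non-descendants of Q, excluding Q and R): {B, H, L, U}.
Backdoor paths from Q to R:
  P1: Q <- U -> B <- L -> R
  P2: Q <- U -> B -> R
  P3: Q <- U -> H <- L -> B -> R
  P4: Q <- U -> H <- L -> R
  P5: Q <- U -> R
The empty set is not sufficient: P2 (Q <- U -> B -> R) has no collider blocking it and no conditioned non-collider, so it is open.
Try {U}:
  P1: blocked at fork node U ∈ conditioning set.
  P2: blocked at fork node U ∈ conditioning set.
  P3: blocked at fork node U ∈ conditioning set.
  P4: blocked at fork node U ∈ conditioning set.
  P5: blocked at fork node U ∈ conditioning set.
{U} contains no descendant of Q and blocks every backdoor path.
No other singleton works — e.g. {L} leaves P2 open — so {U} is the unique smallest valid adjustment set.

{U}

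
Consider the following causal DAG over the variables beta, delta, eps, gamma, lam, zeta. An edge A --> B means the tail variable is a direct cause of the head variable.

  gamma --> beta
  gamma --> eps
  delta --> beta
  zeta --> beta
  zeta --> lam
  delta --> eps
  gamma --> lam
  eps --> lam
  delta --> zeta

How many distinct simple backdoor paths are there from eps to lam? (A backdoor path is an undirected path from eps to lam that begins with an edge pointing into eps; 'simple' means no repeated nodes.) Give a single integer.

A backdoor path from eps to lam is any simple undirected path whose first edge points into eps (i.e. leaves eps via a parent).
Parents of eps: {delta, gamma}.
Enumerating:
  P1: eps <- delta -> zeta -> beta <- gamma -> lam
  P2: eps <- delta -> zeta -> lam
  P3: eps <- delta -> beta <- zeta -> lam
  P4: eps <- delta -> beta <- gamma -> lam
  P5: eps <- gamma -> beta <- delta -> zeta -> lam
  P6: eps <- gamma -> beta <- zeta -> lam
  P7: eps <- gamma -> lam
That exhausts the simple backdoor paths. Count: 7.

7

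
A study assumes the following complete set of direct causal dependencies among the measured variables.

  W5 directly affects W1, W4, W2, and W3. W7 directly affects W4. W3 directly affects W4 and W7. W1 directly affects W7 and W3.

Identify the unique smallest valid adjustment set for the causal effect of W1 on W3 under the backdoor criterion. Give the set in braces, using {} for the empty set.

{W5}

Variables eligible for adjustment (non-descendants of W1, excluding W1 and W3): {W2, W5}.
Backdoor paths from W1 to W3:
  P1: W1 <- W5 -> W3
  P2: W1 <- W5 -> W4 <- W3
  P3: W1 <- W5 -> W4 <- W7 <- W3
The empty set is not sufficient: P1 (W1 <- W5 -> W3) has no collider blocking it and no conditioned non-collider, so it is open.
Try {W5}:
  P1: blocked at fork node W5 ∈ conditioning set.
  P2: blocked at fork node W5 ∈ conditioning set.
  P3: blocked at fork node W5 ∈ conditioning set.
{W5} contains no descendant of W1 and blocks every backdoor path.
No other singleton works — e.g. {W2} leaves P1 open — so {W5} is the unique smallest valid adjustment set.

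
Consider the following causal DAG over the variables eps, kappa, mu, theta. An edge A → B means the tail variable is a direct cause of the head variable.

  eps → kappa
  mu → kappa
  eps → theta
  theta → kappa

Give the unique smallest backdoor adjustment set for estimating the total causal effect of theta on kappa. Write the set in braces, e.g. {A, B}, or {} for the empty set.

{eps}

Variables eligible for adjustment (non-descendants of theta, excluding theta and kappa): {eps, mu}.
Backdoor paths from theta to kappa:
  P1: theta <- eps -> kappa
The empty set is not sufficient: P1 (theta <- eps -> kappa) has no collider blocking it and no conditioned non-collider, so it is open.
Try {eps}:
  P1: blocked at fork node eps ∈ conditioning set.
{eps} contains no descendant of theta and blocks every backdoor path.
No other singleton works — e.g. {mu} leaves P1 open — so {eps} is the unique smallest valid adjustment set.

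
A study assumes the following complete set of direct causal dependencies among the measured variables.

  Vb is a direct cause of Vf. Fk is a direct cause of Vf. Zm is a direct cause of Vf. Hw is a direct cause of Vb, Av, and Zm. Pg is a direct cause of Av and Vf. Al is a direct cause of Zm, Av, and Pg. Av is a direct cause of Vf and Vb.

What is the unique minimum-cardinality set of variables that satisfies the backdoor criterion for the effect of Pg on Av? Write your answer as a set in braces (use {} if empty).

{Al}

Variables eligible for adjustment (non-descendants of Pg, excluding Pg and Av): {Al, Fk, Hw, Zm}.
Backdoor paths from Pg to Av:
  P1: Pg <- Al -> Zm <- Hw -> Av
  P2: Pg <- Al -> Zm <- Hw -> Vb <- Av
  P3: Pg <- Al -> Zm <- Hw -> Vb -> Vf <- Av
  P4: Pg <- Al -> Zm -> Vf <- Av
  P5: Pg <- Al -> Zm -> Vf <- Vb <- Hw -> Av
  P6: Pg <- Al -> Zm -> Vf <- Vb <- Av
  P7: Pg <- Al -> Av
The empty set is not sufficient: P7 (Pg <- Al -> Av) has no collider blocking it and no conditioned non-collider, so it is open.
Try {Al}:
  P1: blocked at fork node Al ∈ conditioning set.
  P2: blocked at fork node Al ∈ conditioning set.
  P3: blocked at fork node Al ∈ conditioning set.
  P4: blocked at fork node Al ∈ conditioning set.
  P5: blocked at fork node Al ∈ conditioning set.
  P6: blocked at fork node Al ∈ conditioning set.
  P7: blocked at fork node Al ∈ conditioning set.
{Al} contains no descendant of Pg and blocks every backdoor path.
No other singleton works — e.g. {Hw} leaves P7 open — so {Al} is the unique smallest valid adjustment set.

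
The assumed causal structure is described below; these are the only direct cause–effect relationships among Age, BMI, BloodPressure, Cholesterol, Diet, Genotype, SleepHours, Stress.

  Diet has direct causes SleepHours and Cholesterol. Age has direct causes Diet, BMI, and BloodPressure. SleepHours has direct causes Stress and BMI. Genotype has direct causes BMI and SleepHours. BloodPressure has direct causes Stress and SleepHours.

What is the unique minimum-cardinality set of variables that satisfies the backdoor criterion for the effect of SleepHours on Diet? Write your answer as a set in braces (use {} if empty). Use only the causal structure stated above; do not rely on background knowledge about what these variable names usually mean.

{}

Variables eligible for adjustment (non-descendants of SleepHours, excluding SleepHours and Diet): {BMI, Cholesterol, Stress}.
Backdoor paths from SleepHours to Diet:
  P1: SleepHours <- Stress -> BloodPressure -> Age <- Diet
  P2: SleepHours <- BMI -> Age <- Diet
Each backdoor path contains an unconditioned collider, so every path is already blocked with the empty conditioning set:
  P1: blocked at collider Age (neither it nor any descendant is in the conditioning set).
  P2: blocked at collider Age (neither it nor any descendant is in the conditioning set).
The empty set is therefore the unique smallest valid set.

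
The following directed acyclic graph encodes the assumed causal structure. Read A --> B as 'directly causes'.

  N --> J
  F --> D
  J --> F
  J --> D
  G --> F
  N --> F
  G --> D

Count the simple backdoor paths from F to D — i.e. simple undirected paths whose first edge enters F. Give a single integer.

A backdoor path from F to D is any simple undirected path whose first edge points into F (i.e. leaves F via a parent).
Parents of F: {G, J, N}.
Enumerating:
  P1: F <- G -> D
  P2: F <- N -> J -> D
  P3: F <- J -> D
That exhausts the simple backdoor paths. Count: 3.

3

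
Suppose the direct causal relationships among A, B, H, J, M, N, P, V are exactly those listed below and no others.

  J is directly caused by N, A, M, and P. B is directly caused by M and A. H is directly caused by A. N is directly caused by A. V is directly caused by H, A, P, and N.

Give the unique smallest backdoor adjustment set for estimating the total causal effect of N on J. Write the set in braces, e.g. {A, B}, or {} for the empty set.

{A}

Variables eligible for adjustment (non-descendants of N, excluding N and J): {A, B, H, M, P}.
Backdoor paths from N to J:
  P1: N <- A -> H -> V <- P -> J
  P2: N <- A -> B <- M -> J
  P3: N <- A -> V <- P -> J
  P4: N <- A -> J
The empty set is not sufficient: P4 (N <- A -> J) has no collider blocking it and no conditioned non-collider, so it is open.
Try {A}:
  P1: blocked at fork node A ∈ conditioning set.
  P2: blocked at fork node A ∈ conditioning set.
  P3: blocked at fork node A ∈ conditioning set.
  P4: blocked at fork node A ∈ conditioning set.
{A} contains no descendant of N and blocks every backdoor path.
No other singleton works — e.g. {H} leaves P4 open — so {A} is the unique smallest valid adjustment set.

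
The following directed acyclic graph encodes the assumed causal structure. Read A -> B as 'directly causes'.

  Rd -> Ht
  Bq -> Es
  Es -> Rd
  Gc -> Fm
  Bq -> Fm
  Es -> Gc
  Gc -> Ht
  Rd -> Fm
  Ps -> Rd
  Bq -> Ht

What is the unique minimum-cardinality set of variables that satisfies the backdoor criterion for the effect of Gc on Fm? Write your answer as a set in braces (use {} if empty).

Variables eligible for adjustment (non-descendants of Gc, excluding Gc and Fm): {Bq, Es, Ps, Rd}.
Backdoor paths from Gc to Fm:
  P1: Gc <- Es <- Bq -> Ht <- Rd -> Fm
  P2: Gc <- Es <- Bq -> Fm
  P3: Gc <- Es -> Rd -> Ht <- Bq -> Fm
  P4: Gc <- Es -> Rd -> Fm
The empty set is not sufficient: P2 (Gc <- Es <- Bq -> Fm) has no collider blocking it and no conditioned non-collider, so it is open.
Try {Es}:
  P1: blocked at chain node Es ∈ conditioning set.
  P2: blocked at chain node Es ∈ conditioning set.
  P3: blocked at fork node Es ∈ conditioning set.
  P4: blocked at fork node Es ∈ conditioning set.
{Es} contains no descendant of Gc and blocks every backdoor path.
No other singleton works — e.g. {Ps} leaves P2 open — so {Es} is the unique smallest valid adjustment set.

{Es}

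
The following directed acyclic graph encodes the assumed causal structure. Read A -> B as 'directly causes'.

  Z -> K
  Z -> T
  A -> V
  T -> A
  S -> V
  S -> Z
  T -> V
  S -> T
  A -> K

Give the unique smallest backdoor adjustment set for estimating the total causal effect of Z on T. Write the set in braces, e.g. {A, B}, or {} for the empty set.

Variables eligible for adjustment (non-descendants of Z, excluding Z and T): {S}.
Backdoor paths from Z to T:
  P1: Z <- S -> T
  P2: Z <- S -> V <- T
  P3: Z <- S -> V <- A <- T
The empty set is not sufficient: P1 (Z <- S -> T) has no collider blocking it and no conditioned non-collider, so it is open.
Try {S}:
  P1: blocked at fork node S ∈ conditioning set.
  P2: blocked at fork node S ∈ conditioning set.
  P3: blocked at fork node S ∈ conditioning set.
{S} contains no descendant of Z and blocks every backdoor path.
{S} is the unique smallest valid adjustment set.

{S}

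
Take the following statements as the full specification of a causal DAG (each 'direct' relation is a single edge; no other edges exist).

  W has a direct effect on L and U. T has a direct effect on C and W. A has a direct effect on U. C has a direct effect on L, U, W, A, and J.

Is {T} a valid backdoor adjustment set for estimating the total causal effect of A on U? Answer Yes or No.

No

Backdoor paths from A to U (paths whose first edge points into A):
  P1: A <- C <- T -> W -> U
  P2: A <- C -> W -> U
  P3: A <- C -> L <- W -> U
  P4: A <- C -> U
Condition 1 (no descendant of A in the set): holds — descendants of A are {U}; none are in {T}.
Condition 2 (every backdoor path blocked by {T}):
  P1: blocked at fork node T ∈ conditioning set.
  P2: open — no interior node is in the conditioning set.
  P3: blocked at collider L (neither it nor any descendant is in the conditioning set).
  P4: open — no interior node is in the conditioning set.
{T} does not satisfy the backdoor criterion.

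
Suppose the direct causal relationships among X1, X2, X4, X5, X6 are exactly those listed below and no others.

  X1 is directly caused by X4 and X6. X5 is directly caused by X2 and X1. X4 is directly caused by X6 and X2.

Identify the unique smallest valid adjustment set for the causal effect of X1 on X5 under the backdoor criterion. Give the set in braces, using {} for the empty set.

Variables eligible for adjustment (non-descendants of X1, excluding X1 and X5): {X2, X4, X6}.
Backdoor paths from X1 to X5:
  P1: X1 <- X6 -> X4 <- X2 -> X5
  P2: X1 <- X4 <- X2 -> X5
The empty set is not sufficient: P2 (X1 <- X4 <- X2 -> X5) has no collider blocking it and no conditioned non-collider, so it is open.
Try {X2}:
  P1: blocked at collider X4 (neither it nor any descendant is in the conditioning set).
  P2: blocked at fork node X2 ∈ conditioning set.
{X2} contains no descendant of X1 and blocks every backdoor path.
No other singleton works — e.g. {X6} leaves P2 open — so {X2} is the unique smallest valid adjustment set.

{X2}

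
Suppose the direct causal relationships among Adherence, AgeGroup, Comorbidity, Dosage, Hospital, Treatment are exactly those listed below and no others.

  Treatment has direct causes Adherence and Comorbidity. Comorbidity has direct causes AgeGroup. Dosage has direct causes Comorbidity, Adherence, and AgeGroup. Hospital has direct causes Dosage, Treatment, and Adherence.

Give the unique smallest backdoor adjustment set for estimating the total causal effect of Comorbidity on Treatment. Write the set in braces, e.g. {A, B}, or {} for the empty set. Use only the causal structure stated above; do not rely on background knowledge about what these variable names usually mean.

Variables eligible for adjustment (non-descendants of Comorbidity, excluding Comorbidity and Treatment): {Adherence, AgeGroup}.
Backdoor paths from Comorbidity to Treatment:
  P1: Comorbidity <- AgeGroup -> Dosage <- Adherence -> Treatment
  P2: Comorbidity <- AgeGroup -> Dosage <- Adherence -> Hospital <- Treatment
  P3: Comorbidity <- AgeGroup -> Dosage -> Hospital <- Adherence -> Treatment
  P4: Comorbidity <- AgeGroup -> Dosage -> Hospital <- Treatment
Each backdoor path contains an unconditioned collider, so every path is already blocked with the empty conditioning set:
  P1: blocked at collider Dosage (neither it nor any descendant is in the conditioning set).
  P2: blocked at collider Dosage (neither it nor any descendant is in the conditioning set).
  P3: blocked at collider Hospital (neither it nor any descendant is in the conditioning set).
  P4: blocked at collider Hospital (neither it nor any descendant is in the conditioning set).
The empty set is therefore the unique smallest valid set.

{}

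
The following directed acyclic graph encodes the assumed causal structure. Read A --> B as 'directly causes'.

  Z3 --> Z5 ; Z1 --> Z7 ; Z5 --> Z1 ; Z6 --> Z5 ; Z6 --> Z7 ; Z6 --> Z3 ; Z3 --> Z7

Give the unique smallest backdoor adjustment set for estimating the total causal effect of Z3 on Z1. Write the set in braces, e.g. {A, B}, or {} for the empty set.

Variables eligible for adjustment (non-descendants of Z3, excluding Z3 and Z1): {Z6}.
Backdoor paths from Z3 to Z1:
  P1: Z3 <- Z6 -> Z5 -> Z1
  P2: Z3 <- Z6 -> Z7 <- Z1
The empty set is not sufficient: P1 (Z3 <- Z6 -> Z5 -> Z1) has no collider blocking it and no conditioned non-collider, so it is open.
Try {Z6}:
  P1: blocked at fork node Z6 ∈ conditioning set.
  P2: blocked at fork node Z6 ∈ conditioning set.
{Z6} contains no descendant of Z3 and blocks every backdoor path.
{Z6} is the unique smallest valid adjustment set.

{Z6}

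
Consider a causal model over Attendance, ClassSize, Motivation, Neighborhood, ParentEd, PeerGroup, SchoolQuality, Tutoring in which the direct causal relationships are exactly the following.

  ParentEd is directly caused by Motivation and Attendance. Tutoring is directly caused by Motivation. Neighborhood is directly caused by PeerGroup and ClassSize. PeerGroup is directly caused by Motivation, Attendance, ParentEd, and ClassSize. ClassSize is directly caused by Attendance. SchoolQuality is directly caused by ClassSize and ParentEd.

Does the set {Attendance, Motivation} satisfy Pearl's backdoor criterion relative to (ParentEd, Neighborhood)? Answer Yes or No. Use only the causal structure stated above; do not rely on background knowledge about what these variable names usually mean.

Backdoor paths from ParentEd to Neighborhood (paths whose first edge points into ParentEd):
  P1: ParentEd <- Motivation -> PeerGroup <- Attendance -> ClassSize -> Neighborhood
  P2: ParentEd <- Motivation -> PeerGroup <- ClassSize -> Neighborhood
  P3: ParentEd <- Motivation -> PeerGroup -> Neighborhood
  P4: ParentEd <- Attendance -> ClassSize -> PeerGroup -> Neighborhood
  P5: ParentEd <- Attendance -> ClassSize -> Neighborhood
  P6: ParentEd <- Attendance -> PeerGroup <- ClassSize -> Neighborhood
  P7: ParentEd <- Attendance -> PeerGroup -> Neighborhood
Condition 1 (no descendant of ParentEd in the set): holds — descendants of ParentEd are {Neighborhood, PeerGroup, SchoolQuality}; none are in {Attendance, Motivation}.
Condition 2 (every backdoor path blocked by {Attendance, Motivation}):
  P1: blocked at fork node Motivation ∈ conditioning set.
  P2: blocked at fork node Motivation ∈ conditioning set.
  P3: blocked at fork node Motivation ∈ conditioning set.
  P4: blocked at fork node Attendance ∈ conditioning set.
  P5: blocked at fork node Attendance ∈ conditioning set.
  P6: blocked at fork node Attendance ∈ conditioning set.
  P7: blocked at fork node Attendance ∈ conditioning set.
{Attendance, Motivation} satisfies the backdoor criterion.

Yes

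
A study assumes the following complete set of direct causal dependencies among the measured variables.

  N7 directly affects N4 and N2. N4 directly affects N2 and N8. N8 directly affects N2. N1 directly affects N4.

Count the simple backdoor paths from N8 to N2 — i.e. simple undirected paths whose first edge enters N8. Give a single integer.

2

A backdoor path from N8 to N2 is any simple undirected path whose first edge points into N8 (i.e. leaves N8 via a parent).
Parents of N8: {N4}.
Enumerating:
  P1: N8 <- N4 <- N7 -> N2
  P2: N8 <- N4 -> N2
That exhausts the simple backdoor paths. Count: 2.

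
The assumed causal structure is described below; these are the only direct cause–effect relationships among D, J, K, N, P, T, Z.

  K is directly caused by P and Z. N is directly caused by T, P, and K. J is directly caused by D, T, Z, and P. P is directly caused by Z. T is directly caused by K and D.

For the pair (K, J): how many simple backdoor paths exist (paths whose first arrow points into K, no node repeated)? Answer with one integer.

8

A backdoor path from K to J is any simple undirected path whose first edge points into K (i.e. leaves K via a parent).
Parents of K: {P, Z}.
Enumerating:
  P1: K <- Z -> P -> N <- T <- D -> J
  P2: K <- Z -> P -> N <- T -> J
  P3: K <- Z -> P -> J
  P4: K <- Z -> J
  P5: K <- P <- Z -> J
  P6: K <- P -> N <- T <- D -> J
  P7: K <- P -> N <- T -> J
  P8: K <- P -> J
That exhausts the simple backdoor paths. Count: 8.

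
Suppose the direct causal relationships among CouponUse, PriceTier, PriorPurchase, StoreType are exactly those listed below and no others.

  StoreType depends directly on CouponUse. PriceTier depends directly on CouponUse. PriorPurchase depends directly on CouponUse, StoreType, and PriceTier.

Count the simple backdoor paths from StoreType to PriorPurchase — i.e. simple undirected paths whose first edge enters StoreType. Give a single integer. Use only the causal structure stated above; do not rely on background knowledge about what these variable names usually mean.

A backdoor path from StoreType to PriorPurchase is any simple undirected path whose first edge points into StoreType (i.e. leaves StoreType via a parent).
Parents of StoreType: {CouponUse}.
Enumerating:
  P1: StoreType <- CouponUse -> PriceTier -> PriorPurchase
  P2: StoreType <- CouponUse -> PriorPurchase
That exhausts the simple backdoor paths. Count: 2.

2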